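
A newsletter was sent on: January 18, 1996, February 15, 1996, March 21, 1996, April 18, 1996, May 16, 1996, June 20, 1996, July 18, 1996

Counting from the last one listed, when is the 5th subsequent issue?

December 19, 1996

These are Thursdays at 28- or 35-day spacing (28, 35, 28, 28, 35, 28).
The pattern: 3rd Thursday of the month.
August 1996 — 3rd Thursday is August 15, 1996.
September 1996 — 3rd Thursday is September 19, 1996.
October 1996 — 3rd Thursday is October 17, 1996.
November 1996 — 3rd Thursday is November 21, 1996.
December 1996 — 3rd Thursday is December 19, 1996.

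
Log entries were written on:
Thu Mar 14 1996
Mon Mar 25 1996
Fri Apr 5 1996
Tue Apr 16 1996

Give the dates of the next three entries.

The spacing is 11, 11, 11 days — always 11 days.
Tue Apr 16 1996 + 11 days = Sat Apr 27 1996.
Sat Apr 27 1996 + 11 days = Wed May 8 1996.
Wed May 8 1996 + 11 days = Sun May 19 1996.

Sat Apr 27 1996, Wed May 8 1996, Sun May 19 1996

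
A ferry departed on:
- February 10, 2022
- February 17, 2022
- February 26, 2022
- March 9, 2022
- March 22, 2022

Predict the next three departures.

April 6, 2022; April 23, 2022; May 12, 2022

Gaps: 7, 9, 11, 13 days — each gap is 2 larger than the previous one.
Next gap: 15 days. March 22, 2022 + 15 days = April 6, 2022.
Next gap: 17 days. April 6, 2022 + 17 days = April 23, 2022.
Next gap: 19 days. April 23, 2022 + 19 days = May 12, 2022.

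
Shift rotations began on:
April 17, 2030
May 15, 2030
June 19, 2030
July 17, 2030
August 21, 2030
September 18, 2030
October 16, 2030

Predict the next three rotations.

All dates are Wednesdays, 28, 35, 28, 35, 28, 28 days apart.
Specifically, the 3rd Wednesday of each month.
3rd Wednesday of November 2030: November 20, 2030.
3rd Wednesday of December 2030: December 18, 2030.
3rd Wednesday of January 2031: January 15, 2031.

November 20, 2030; December 18, 2030; January 15, 2031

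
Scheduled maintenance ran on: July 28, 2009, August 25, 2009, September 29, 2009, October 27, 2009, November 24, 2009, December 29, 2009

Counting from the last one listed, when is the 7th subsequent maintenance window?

July 27, 2010

These are Tuesdays with 28, 35, 28, 28, 35-day gaps.
Each is the final Tuesday of its month — September 29, 2009 is past the 28th, so '4th Tuesday' doesn't fit.
January 2010 ends with Tuesday January 26, 2010.
Last Tuesday of February 2010: February 23, 2010.
Last Tuesday of March 2010: March 30, 2010.
April 2010 ends with Tuesday April 27, 2010.
Last Tuesday of May 2010: May 25, 2010.
Last Tuesday of June 2010: June 29, 2010.
Last Tuesday of July 2010: July 27, 2010.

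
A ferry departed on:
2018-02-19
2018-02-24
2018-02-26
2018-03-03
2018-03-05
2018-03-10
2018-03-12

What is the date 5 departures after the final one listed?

Every event lands on a Monday or Saturday (gaps cycle 5, 2, 5, 2, 5, 2).
So the schedule is: every Monday and Saturday.
Next Saturday: 2018-03-17.
Next Monday: 2018-03-19.
Next Saturday: 2018-03-24.
The following Monday is 2018-03-26.
The following Saturday is 2018-03-31.

2018-03-31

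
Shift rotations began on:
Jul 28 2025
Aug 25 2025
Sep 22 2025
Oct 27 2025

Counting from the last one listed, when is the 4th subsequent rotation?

All dates are Mondays, 28, 28, 35 days apart.
Specifically, the 4th Monday of each month.
November 2025 — 4th Monday is Nov 24 2025.
December 2025 — 4th Monday is Dec 22 2025.
January 2026 — 4th Monday is Jan 26 2026.
4th Monday of February 2026: Feb 23 2026.

Feb 23 2026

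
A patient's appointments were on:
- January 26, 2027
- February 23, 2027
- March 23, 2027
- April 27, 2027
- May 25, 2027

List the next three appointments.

June 22, 2027; July 27, 2027; August 24, 2027

Gaps: 28, 28, 35, 28 days — a mix of 28 and 35. Every date is a Tuesday.
Each is the 4th Tuesday of its month.
4th Tuesday of June 2027: June 22, 2027.
July 2027 — 4th Tuesday is July 27, 2027.
August 2027 — 4th Tuesday is August 24, 2027.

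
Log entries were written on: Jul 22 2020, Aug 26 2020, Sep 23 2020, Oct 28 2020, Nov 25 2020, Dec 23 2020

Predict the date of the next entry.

These are Wednesdays at 28- or 35-day spacing (35, 28, 35, 28, 28).
The pattern: 4th Wednesday of the month.
4th Wednesday of January 2021: Jan 27 2021.

Jan 27 2021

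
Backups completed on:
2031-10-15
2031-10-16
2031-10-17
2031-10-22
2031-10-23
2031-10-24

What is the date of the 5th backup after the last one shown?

The gap pattern 1, 1, 5, 1, 1 repeats every 3 events.
These are the Wednesdays, Thursdays and Fridays of each week.
The following Wednesday is 2031-10-29.
The following Thursday is 2031-10-30.
The following Friday is 2031-10-31.
The following Wednesday is 2031-11-05.
The following Thursday is 2031-11-06.

2031-11-06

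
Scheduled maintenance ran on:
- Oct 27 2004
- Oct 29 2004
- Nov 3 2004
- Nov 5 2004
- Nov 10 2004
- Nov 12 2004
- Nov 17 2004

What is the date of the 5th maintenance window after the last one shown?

Gaps: 2, 5, 2, 5, 2, 5 days — not constant, but cyclic with period 2.
The events fall on every Wednesday and Friday.
Next Friday: Nov 19 2004.
The following Wednesday is Nov 24 2004.
Next Friday: Nov 26 2004.
The following Wednesday is Dec 1 2004.
Next Friday: Dec 3 2004.

Dec 3 2004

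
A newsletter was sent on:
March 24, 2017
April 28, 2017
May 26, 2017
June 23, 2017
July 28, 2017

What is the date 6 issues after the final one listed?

Gaps: 35, 28, 28, 35 days — a mix of 28 and 35. Every date is a Friday.
Each is the 4th Friday of its month.
4th Friday of August 2017: August 25, 2017.
September 2017 — 4th Friday is September 22, 2017.
October 2017 — 4th Friday is October 27, 2017.
November 2017 — 4th Friday is November 24, 2017.
4th Friday of December 2017: December 22, 2017.
January 2018 — 4th Friday is January 26, 2018.

January 26, 2018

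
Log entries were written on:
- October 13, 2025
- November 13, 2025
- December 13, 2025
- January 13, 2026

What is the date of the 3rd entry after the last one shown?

Gaps: 31, 30, 31 days — not constant. Every event is on the 13th of the month.
Pattern: the 13th of each month.
February 2026: February 13, 2026.
Next: March 2026 → March 13, 2026.
April 2026: April 13, 2026.

April 13, 2026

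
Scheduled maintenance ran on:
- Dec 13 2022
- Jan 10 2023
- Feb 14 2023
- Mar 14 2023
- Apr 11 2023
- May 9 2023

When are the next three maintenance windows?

Jun 13 2023, Jul 11 2023, Aug 8 2023

Gaps: 28, 35, 28, 28, 28 days — a mix of 28 and 35. Every date is a Tuesday.
Each is the 2nd Tuesday of its month.
2nd Tuesday of June 2023: Jun 13 2023.
2nd Tuesday of July 2023: Jul 11 2023.
August 2023 — 2nd Tuesday is Aug 8 2023.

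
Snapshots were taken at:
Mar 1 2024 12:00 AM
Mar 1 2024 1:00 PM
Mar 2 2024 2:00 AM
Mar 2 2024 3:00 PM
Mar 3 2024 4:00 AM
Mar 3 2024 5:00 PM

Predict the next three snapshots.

The interval is a steady 13 hours (13, 13, 13, 13, 13).
Mar 3 2024 5:00 PM + 13 h = Mar 4 2024 6:00 AM.
Mar 4 2024 6:00 AM + 13 h = Mar 4 2024 7:00 PM.
Mar 4 2024 7:00 PM + 13 h = Mar 5 2024 8:00 AM.

Mar 4 2024 6:00 AM, Mar 4 2024 7:00 PM, Mar 5 2024 8:00 AM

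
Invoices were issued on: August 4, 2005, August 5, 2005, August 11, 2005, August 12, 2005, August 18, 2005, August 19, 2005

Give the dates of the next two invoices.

The gap pattern 1, 6, 1, 6, 1 repeats every 2 events.
These are the Thursdays and Fridays of each week.
The following Thursday is August 25, 2005.
The following Friday is August 26, 2005.

August 25, 2005; August 26, 2005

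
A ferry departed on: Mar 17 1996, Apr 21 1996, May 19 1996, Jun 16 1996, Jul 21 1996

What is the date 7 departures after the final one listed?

All dates are Sundays, 35, 28, 28, 35 days apart.
Specifically, the 3rd Sunday of each month.
3rd Sunday of August 1996: Aug 18 1996.
3rd Sunday of September 1996: Sep 15 1996.
3rd Sunday of October 1996: Oct 20 1996.
November 1996 — 3rd Sunday is Nov 17 1996.
3rd Sunday of December 1996: Dec 15 1996.
3rd Sunday of January 1997: Jan 19 1997.
February 1997 — 3rd Sunday is Feb 16 1997.

Feb 16 1997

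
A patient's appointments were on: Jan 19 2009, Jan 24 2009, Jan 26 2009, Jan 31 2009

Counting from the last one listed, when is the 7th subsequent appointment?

Gaps: 5, 2, 5 days — not constant, but cyclic with period 2.
The events fall on every Monday and Saturday.
The following Monday is Feb 2 2009.
The following Saturday is Feb 7 2009.
The following Monday is Feb 9 2009.
The following Saturday is Feb 14 2009.
Next Monday: Feb 16 2009.
Next Saturday: Feb 21 2009.
The following Monday is Feb 23 2009.

Feb 23 2009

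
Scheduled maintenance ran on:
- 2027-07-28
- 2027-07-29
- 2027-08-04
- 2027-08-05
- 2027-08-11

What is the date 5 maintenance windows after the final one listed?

Gaps: 1, 6, 1, 6 days — not constant, but cyclic with period 2.
The events fall on every Wednesday and Thursday.
Next Thursday: 2027-08-12.
The following Wednesday is 2027-08-18.
The following Thursday is 2027-08-19.
The following Wednesday is 2027-08-25.
Next Thursday: 2027-08-26.

2027-08-26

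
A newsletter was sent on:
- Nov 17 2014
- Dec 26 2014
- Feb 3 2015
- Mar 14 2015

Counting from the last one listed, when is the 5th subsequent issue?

Sep 25 2015

Every event comes 39 days after the last (39, 39, 39).
Mar 14 2015 + 39 days = Apr 22 2015.
Apr 22 2015 + 39 days = May 31 2015.
May 31 2015 + 39 days = Jul 9 2015.
Jul 9 2015 + 39 days = Aug 17 2015.
Aug 17 2015 + 39 days = Sep 25 2015.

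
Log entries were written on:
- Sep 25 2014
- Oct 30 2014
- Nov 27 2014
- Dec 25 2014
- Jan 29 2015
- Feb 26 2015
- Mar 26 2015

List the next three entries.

Apr 30 2015, May 28 2015, Jun 25 2015

These are Thursdays with 35, 28, 28, 35, 28, 28-day gaps.
Each is the final Thursday of its month — Oct 30 2014 is past the 28th, so '4th Thursday' doesn't fit.
Last Thursday of April 2015: Apr 30 2015.
Last Thursday of May 2015: May 28 2015.
Last Thursday of June 2015: Jun 25 2015.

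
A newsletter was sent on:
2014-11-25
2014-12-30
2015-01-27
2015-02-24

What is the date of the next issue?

These are Tuesdays with 35, 28, 28-day gaps.
Each is the final Tuesday of its month — 2014-12-30 is past the 28th, so '4th Tuesday' doesn't fit.
March 2015 ends with Tuesday 2015-03-31.

2015-03-31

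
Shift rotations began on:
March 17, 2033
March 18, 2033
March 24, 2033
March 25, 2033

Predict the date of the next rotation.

Gaps: 1, 6, 1 days — not constant, but cyclic with period 2.
The events fall on every Thursday and Friday.
Next Thursday: March 31, 2033.

March 31, 2033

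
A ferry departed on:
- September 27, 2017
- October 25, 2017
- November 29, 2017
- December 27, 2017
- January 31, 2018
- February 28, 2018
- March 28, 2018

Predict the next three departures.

April 25, 2018; May 30, 2018; June 27, 2018

All Wednesdays; the gaps (28, 35, 28, 35, 28, 28) vary with month length.
This is the last Wednesday of each month.
Last Wednesday of April 2018: April 25, 2018.
Last Wednesday of May 2018: May 30, 2018.
Last Wednesday of June 2018: June 27, 2018.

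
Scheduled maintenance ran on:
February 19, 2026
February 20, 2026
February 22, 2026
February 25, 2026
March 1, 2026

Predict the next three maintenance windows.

Intervals are 1, 2, 3, 4 days — an arithmetic progression with common difference 1.
Next gap: 5 days. March 1, 2026 + 5 days = March 6, 2026.
Next gap: 6 days. March 6, 2026 + 6 days = March 12, 2026.
Next gap: 7 days. March 12, 2026 + 7 days = March 19, 2026.

March 6, 2026; March 12, 2026; March 19, 2026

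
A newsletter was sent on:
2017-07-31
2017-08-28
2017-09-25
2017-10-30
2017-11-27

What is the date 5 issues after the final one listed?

2018-04-30

These are Mondays with 28, 28, 35, 28-day gaps.
Each is the final Monday of its month — 2017-07-31 is past the 28th, so '4th Monday' doesn't fit.
December 2017 ends with Monday 2017-12-25.
Last Monday of January 2018: 2018-01-29.
February 2018 ends with Monday 2018-02-26.
March 2018 ends with Monday 2018-03-26.
April 2018 ends with Monday 2018-04-30.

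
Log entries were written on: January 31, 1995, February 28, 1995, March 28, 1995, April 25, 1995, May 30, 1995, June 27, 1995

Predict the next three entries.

All Tuesdays; the gaps (28, 28, 28, 35, 28) vary with month length.
This is the last Tuesday of each month.
Last Tuesday of July 1995: July 25, 1995.
August 1995 ends with Tuesday August 29, 1995.
September 1995 ends with Tuesday September 26, 1995.

July 25, 1995; August 29, 1995; September 26, 1995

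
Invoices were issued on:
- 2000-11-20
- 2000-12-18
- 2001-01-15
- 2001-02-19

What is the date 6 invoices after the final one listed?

All dates are Mondays, 28, 28, 35 days apart.
Specifically, the 3rd Monday of each month.
March 2001 — 3rd Monday is 2001-03-19.
3rd Monday of April 2001: 2001-04-16.
3rd Monday of May 2001: 2001-05-21.
June 2001 — 3rd Monday is 2001-06-18.
July 2001 — 3rd Monday is 2001-07-16.
3rd Monday of August 2001: 2001-08-20.

2001-08-20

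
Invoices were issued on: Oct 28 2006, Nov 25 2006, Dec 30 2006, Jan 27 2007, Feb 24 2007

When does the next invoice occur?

Mar 31 2007

These are Saturdays with 28, 35, 28, 28-day gaps.
Each is the final Saturday of its month — Dec 30 2006 is past the 28th, so '4th Saturday' doesn't fit.
Last Saturday of March 2007: Mar 31 2007.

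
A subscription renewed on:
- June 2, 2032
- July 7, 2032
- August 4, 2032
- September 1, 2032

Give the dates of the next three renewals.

October 6, 2032; November 3, 2032; December 1, 2032

These are Wednesdays at 28- or 35-day spacing (35, 28, 28).
The pattern: 1st Wednesday of the month.
October 2032 — 1st Wednesday is October 6, 2032.
1st Wednesday of November 2032: November 3, 2032.
1st Wednesday of December 2032: December 1, 2032.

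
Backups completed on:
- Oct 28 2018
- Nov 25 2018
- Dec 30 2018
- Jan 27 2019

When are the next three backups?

These are Sundays with 28, 35, 28-day gaps.
Each is the final Sunday of its month — Dec 30 2018 is past the 28th, so '4th Sunday' doesn't fit.
February 2019 ends with Sunday Feb 24 2019.
March 2019 ends with Sunday Mar 31 2019.
April 2019 ends with Sunday Apr 28 2019.

Feb 24 2019, Mar 31 2019, Apr 28 2019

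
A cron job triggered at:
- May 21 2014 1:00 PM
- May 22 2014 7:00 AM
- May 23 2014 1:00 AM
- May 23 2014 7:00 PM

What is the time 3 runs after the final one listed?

Spacing: 18, 18, 18 h — constant 18 h.
May 23 2014 7:00 PM + 18 h = May 24 2014 1:00 PM.
May 24 2014 1:00 PM + 18 h = May 25 2014 7:00 AM.
May 25 2014 7:00 AM + 18 h = May 26 2014 1:00 AM.

May 26 2014 1:00 AM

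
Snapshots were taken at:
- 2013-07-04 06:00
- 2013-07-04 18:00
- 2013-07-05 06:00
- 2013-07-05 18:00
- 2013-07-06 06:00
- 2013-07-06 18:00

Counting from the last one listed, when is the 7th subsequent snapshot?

Spacing: 12, 12, 12, 12, 12 h — constant 12 h.
2013-07-06 18:00 + 12 h = 2013-07-07 06:00.
2013-07-07 06:00 + 12 h = 2013-07-07 18:00.
2013-07-07 18:00 + 12 h = 2013-07-08 06:00.
2013-07-08 06:00 + 12 h = 2013-07-08 18:00.
2013-07-08 18:00 + 12 h = 2013-07-09 06:00.
2013-07-09 06:00 + 12 h = 2013-07-09 18:00.
2013-07-09 18:00 + 12 h = 2013-07-10 06:00.

2013-07-10 06:00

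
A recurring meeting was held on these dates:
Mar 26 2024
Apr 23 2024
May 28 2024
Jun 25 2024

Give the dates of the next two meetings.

These are Tuesdays at 28- or 35-day spacing (28, 35, 28).
The pattern: 4th Tuesday of the month.
4th Tuesday of July 2024: Jul 23 2024.
August 2024 — 4th Tuesday is Aug 27 2024.

Jul 23 2024, Aug 27 2024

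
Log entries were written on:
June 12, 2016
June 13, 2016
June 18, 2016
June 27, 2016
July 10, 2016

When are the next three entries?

The spacing grows by 4 each time: 1, 5, 9, 13 days.
Next gap: 17 days. July 10, 2016 + 17 days = July 27, 2016.
Next gap: 21 days. July 27, 2016 + 21 days = August 17, 2016.
Next gap: 25 days. August 17, 2016 + 25 days = September 11, 2016.

July 27, 2016; August 17, 2016; September 11, 2016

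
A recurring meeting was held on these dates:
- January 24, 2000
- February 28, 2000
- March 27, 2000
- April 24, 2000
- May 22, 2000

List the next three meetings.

Gaps: 35, 28, 28, 28 days — a mix of 28 and 35. Every date is a Monday.
Each is the 4th Monday of its month.
June 2000 — 4th Monday is June 26, 2000.
4th Monday of July 2000: July 24, 2000.
August 2000 — 4th Monday is August 28, 2000.

June 26, 2000; July 24, 2000; August 28, 2000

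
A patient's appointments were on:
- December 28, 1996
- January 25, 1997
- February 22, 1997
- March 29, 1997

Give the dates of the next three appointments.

April 26, 1997; May 31, 1997; June 28, 1997

These are Saturdays with 28, 28, 35-day gaps.
Each is the final Saturday of its month — March 29, 1997 is past the 28th, so '4th Saturday' doesn't fit.
Last Saturday of April 1997: April 26, 1997.
Last Saturday of May 1997: May 31, 1997.
Last Saturday of June 1997: June 28, 1997.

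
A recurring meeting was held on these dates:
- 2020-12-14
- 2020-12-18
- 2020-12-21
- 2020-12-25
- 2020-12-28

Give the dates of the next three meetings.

Every event lands on a Monday or Friday (gaps cycle 4, 3, 4, 3).
So the schedule is: every Monday and Friday.
Next Friday: 2021-01-01.
The following Monday is 2021-01-04.
Next Friday: 2021-01-08.

2021-01-01, 2021-01-04, 2021-01-08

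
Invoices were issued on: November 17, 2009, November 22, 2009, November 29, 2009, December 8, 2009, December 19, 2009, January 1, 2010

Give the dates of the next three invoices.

Intervals are 5, 7, 9, 11, 13 days — an arithmetic progression with common difference 2.
Next gap: 15 days. January 1, 2010 + 15 days = January 16, 2010.
Next gap: 17 days. January 16, 2010 + 17 days = February 2, 2010.
Next gap: 19 days. February 2, 2010 + 19 days = February 21, 2010.

January 16, 2010; February 2, 2010; February 21, 2010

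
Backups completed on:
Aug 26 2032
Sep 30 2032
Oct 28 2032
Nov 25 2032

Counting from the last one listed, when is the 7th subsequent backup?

Every date is a Thursday; gaps 35, 28, 28 days.
Each is the last Thursday of its month (at least one falls on the 29th or later, ruling out '4th Thursday').
December 2032 ends with Thursday Dec 30 2032.
January 2033 ends with Thursday Jan 27 2033.
February 2033 ends with Thursday Feb 24 2033.
Last Thursday of March 2033: Mar 31 2033.
Last Thursday of April 2033: Apr 28 2033.
Last Thursday of May 2033: May 26 2033.
June 2033 ends with Thursday Jun 30 2033.

Jun 30 2033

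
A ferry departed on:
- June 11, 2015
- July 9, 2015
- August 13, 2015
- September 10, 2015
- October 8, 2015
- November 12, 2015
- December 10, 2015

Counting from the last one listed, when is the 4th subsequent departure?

April 14, 2016

All dates are Thursdays, 28, 35, 28, 28, 35, 28 days apart.
Specifically, the 2nd Thursday of each month.
January 2016 — 2nd Thursday is January 14, 2016.
2nd Thursday of February 2016: February 11, 2016.
2nd Thursday of March 2016: March 10, 2016.
2nd Thursday of April 2016: April 14, 2016.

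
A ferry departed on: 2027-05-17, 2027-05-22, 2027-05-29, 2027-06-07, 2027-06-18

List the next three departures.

Intervals are 5, 7, 9, 11 days — an arithmetic progression with common difference 2.
Next gap: 13 days. 2027-06-18 + 13 days = 2027-07-01.
Next gap: 15 days. 2027-07-01 + 15 days = 2027-07-16.
Next gap: 17 days. 2027-07-16 + 17 days = 2027-08-02.

2027-07-01, 2027-07-16, 2027-08-02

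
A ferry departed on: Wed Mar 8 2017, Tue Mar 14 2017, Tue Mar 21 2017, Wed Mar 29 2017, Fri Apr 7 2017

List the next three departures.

Mon Apr 17 2017, Fri Apr 28 2017, Wed May 10 2017

Intervals are 6, 7, 8, 9 days — an arithmetic progression with common difference 1.
Next gap: 10 days. Fri Apr 7 2017 + 10 days = Mon Apr 17 2017.
Next gap: 11 days. Mon Apr 17 2017 + 11 days = Fri Apr 28 2017.
Next gap: 12 days. Fri Apr 28 2017 + 12 days = Wed May 10 2017.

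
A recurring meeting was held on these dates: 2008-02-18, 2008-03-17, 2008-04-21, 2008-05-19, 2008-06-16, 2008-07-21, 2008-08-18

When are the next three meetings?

2008-09-15, 2008-10-20, 2008-11-17

These are Mondays at 28- or 35-day spacing (28, 35, 28, 28, 35, 28).
The pattern: 3rd Monday of the month.
3rd Monday of September 2008: 2008-09-15.
3rd Monday of October 2008: 2008-10-20.
3rd Monday of November 2008: 2008-11-17.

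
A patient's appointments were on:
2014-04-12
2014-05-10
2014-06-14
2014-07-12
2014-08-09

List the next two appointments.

Gaps: 28, 35, 28, 28 days — a mix of 28 and 35. Every date is a Saturday.
Each is the 2nd Saturday of its month.
September 2014 — 2nd Saturday is 2014-09-13.
October 2014 — 2nd Saturday is 2014-10-11.

2014-09-13, 2014-10-11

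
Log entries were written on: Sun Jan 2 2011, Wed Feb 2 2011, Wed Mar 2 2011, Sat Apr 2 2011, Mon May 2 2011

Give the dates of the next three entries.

Thu Jun 2 2011, Sat Jul 2 2011, Tue Aug 2 2011

Gaps: 31, 28, 31, 30 days — not constant. Every event is on the 2nd of the month.
Pattern: the 2nd of each month.
June 2011: Thu Jun 2 2011.
July 2011: Sat Jul 2 2011.
August 2011: Tue Aug 2 2011.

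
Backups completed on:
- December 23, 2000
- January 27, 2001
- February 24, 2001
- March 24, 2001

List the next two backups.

All dates are Saturdays, 35, 28, 28 days apart.
Specifically, the 4th Saturday of each month.
April 2001 — 4th Saturday is April 28, 2001.
May 2001 — 4th Saturday is May 26, 2001.

April 28, 2001; May 26, 2001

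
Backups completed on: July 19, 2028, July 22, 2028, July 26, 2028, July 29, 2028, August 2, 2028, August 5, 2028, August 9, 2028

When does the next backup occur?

Every event lands on a Wednesday or Saturday (gaps cycle 3, 4, 3, 4, 3, 4).
So the schedule is: every Wednesday and Saturday.
Next Saturday: August 12, 2028.

August 12, 2028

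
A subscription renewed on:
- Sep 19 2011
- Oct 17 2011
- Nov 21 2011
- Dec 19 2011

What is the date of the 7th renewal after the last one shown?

Jul 16 2012

All dates are Mondays, 28, 35, 28 days apart.
Specifically, the 3rd Monday of each month.
3rd Monday of January 2012: Jan 16 2012.
February 2012 — 3rd Monday is Feb 20 2012.
March 2012 — 3rd Monday is Mar 19 2012.
April 2012 — 3rd Monday is Apr 16 2012.
3rd Monday of May 2012: May 21 2012.
3rd Monday of June 2012: Jun 18 2012.
3rd Monday of July 2012: Jul 16 2012.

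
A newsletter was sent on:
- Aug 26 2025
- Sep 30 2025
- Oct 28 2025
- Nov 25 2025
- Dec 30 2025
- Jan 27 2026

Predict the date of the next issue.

Feb 24 2026

All Tuesdays; the gaps (35, 28, 28, 35, 28) vary with month length.
This is the last Tuesday of each month.
Last Tuesday of February 2026: Feb 24 2026.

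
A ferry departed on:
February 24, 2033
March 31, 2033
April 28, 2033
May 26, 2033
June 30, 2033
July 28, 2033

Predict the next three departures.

August 25, 2033; September 29, 2033; October 27, 2033

Every date is a Thursday; gaps 35, 28, 28, 35, 28 days.
Each is the last Thursday of its month (at least one falls on the 29th or later, ruling out '4th Thursday').
Last Thursday of August 2033: August 25, 2033.
Last Thursday of September 2033: September 29, 2033.
October 2033 ends with Thursday October 27, 2033.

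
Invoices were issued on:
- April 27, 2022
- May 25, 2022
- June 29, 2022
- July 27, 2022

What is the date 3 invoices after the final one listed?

Every date is a Wednesday; gaps 28, 35, 28 days.
Each is the last Wednesday of its month (at least one falls on the 29th or later, ruling out '4th Wednesday').
Last Wednesday of August 2022: August 31, 2022.
Last Wednesday of September 2022: September 28, 2022.
October 2022 ends with Wednesday October 26, 2022.

October 26, 2022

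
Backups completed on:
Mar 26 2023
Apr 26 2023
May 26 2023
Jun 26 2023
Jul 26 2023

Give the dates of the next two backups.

Aug 26 2023, Sep 26 2023

Gaps: 31, 30, 31, 30 days — not constant. Every event is on the 26th of the month.
Pattern: the 26th of each month.
August 2023: Aug 26 2023.
Next: September 2023 → Sep 26 2023.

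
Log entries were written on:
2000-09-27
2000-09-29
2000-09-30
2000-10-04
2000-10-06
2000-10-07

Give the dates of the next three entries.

2000-10-11, 2000-10-13, 2000-10-14

The gap pattern 2, 1, 4, 2, 1 repeats every 3 events.
These are the Wednesdays, Fridays and Saturdays of each week.
The following Wednesday is 2000-10-11.
The following Friday is 2000-10-13.
Next Saturday: 2000-10-14.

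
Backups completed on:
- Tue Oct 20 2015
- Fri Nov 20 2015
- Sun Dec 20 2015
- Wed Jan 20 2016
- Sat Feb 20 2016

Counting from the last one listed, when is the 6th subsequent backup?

The day-of-month is always 20 (31, 30, 31, 31 days between events).
So this recurs on the 20th of each month.
March 2016: Sun Mar 20 2016.
Next: April 2016 → Wed Apr 20 2016.
Next: May 2016 → Fri May 20 2016.
Next: June 2016 → Mon Jun 20 2016.
Next: July 2016 → Wed Jul 20 2016.
August 2016: Sat Aug 20 2016.

Sat Aug 20 2016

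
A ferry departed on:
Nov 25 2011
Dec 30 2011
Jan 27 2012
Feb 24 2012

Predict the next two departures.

Mar 30 2012, Apr 27 2012

These are Fridays with 35, 28, 28-day gaps.
Each is the final Friday of its month — Dec 30 2011 is past the 28th, so '4th Friday' doesn't fit.
Last Friday of March 2012: Mar 30 2012.
April 2012 ends with Friday Apr 27 2012.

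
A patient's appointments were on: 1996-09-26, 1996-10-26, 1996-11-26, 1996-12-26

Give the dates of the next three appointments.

Gaps: 30, 31, 30 days — not constant. Every event is on the 26th of the month.
Pattern: the 26th of each month.
Next: January 1997 → 1997-01-26.
February 1997: 1997-02-26.
March 1997: 1997-03-26.

1997-01-26, 1997-02-26, 1997-03-26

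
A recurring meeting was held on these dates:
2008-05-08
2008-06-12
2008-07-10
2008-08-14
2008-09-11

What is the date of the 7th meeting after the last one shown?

2009-04-09

All dates are Thursdays, 35, 28, 35, 28 days apart.
Specifically, the 2nd Thursday of each month.
October 2008 — 2nd Thursday is 2008-10-09.
2nd Thursday of November 2008: 2008-11-13.
2nd Thursday of December 2008: 2008-12-11.
2nd Thursday of January 2009: 2009-01-08.
2nd Thursday of February 2009: 2009-02-12.
2nd Thursday of March 2009: 2009-03-12.
April 2009 — 2nd Thursday is 2009-04-09.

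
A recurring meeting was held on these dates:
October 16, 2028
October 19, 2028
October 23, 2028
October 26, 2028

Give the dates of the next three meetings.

The gap pattern 3, 4, 3 repeats every 2 events.
These are the Mondays and Thursdays of each week.
Next Monday: October 30, 2028.
Next Thursday: November 2, 2028.
Next Monday: November 6, 2028.

October 30, 2028; November 2, 2028; November 6, 2028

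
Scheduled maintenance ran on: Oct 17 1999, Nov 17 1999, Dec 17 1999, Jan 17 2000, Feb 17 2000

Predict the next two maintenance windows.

Gaps: 31, 30, 31, 31 days — not constant. Every event is on the 17th of the month.
Pattern: the 17th of each month.
March 2000: Mar 17 2000.
Next: April 2000 → Apr 17 2000.

Mar 17 2000, Apr 17 2000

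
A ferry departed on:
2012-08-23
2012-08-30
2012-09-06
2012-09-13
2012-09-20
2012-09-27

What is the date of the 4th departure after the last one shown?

The spacing is 7, 7, 7, 7, 7 days — always 7 days.
2012-09-27 + 7 days = 2012-10-04.
2012-10-04 + 7 days = 2012-10-11.
2012-10-11 + 7 days = 2012-10-18.
2012-10-18 + 7 days = 2012-10-25.

2012-10-25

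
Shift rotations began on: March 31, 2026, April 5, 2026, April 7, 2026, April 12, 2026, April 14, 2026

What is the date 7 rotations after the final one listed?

May 10, 2026

Every event lands on a Tuesday or Sunday (gaps cycle 5, 2, 5, 2).
So the schedule is: every Tuesday and Sunday.
Next Sunday: April 19, 2026.
Next Tuesday: April 21, 2026.
The following Sunday is April 26, 2026.
Next Tuesday: April 28, 2026.
Next Sunday: May 3, 2026.
Next Tuesday: May 5, 2026.
Next Sunday: May 10, 2026.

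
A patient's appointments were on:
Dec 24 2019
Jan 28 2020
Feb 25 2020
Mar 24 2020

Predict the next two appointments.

Apr 28 2020, May 26 2020

These are Tuesdays at 28- or 35-day spacing (35, 28, 28).
The pattern: 4th Tuesday of the month.
April 2020 — 4th Tuesday is Apr 28 2020.
May 2020 — 4th Tuesday is May 26 2020.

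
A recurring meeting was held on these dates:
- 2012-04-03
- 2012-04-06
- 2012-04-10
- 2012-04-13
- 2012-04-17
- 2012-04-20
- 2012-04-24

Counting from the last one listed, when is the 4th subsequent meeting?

The gap pattern 3, 4, 3, 4, 3, 4 repeats every 2 events.
These are the Tuesdays and Fridays of each week.
The following Friday is 2012-04-27.
Next Tuesday: 2012-05-01.
Next Friday: 2012-05-04.
The following Tuesday is 2012-05-08.

2012-05-08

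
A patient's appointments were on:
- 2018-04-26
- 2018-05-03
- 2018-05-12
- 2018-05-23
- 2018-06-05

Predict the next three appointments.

2018-06-20, 2018-07-07, 2018-07-26

Intervals are 7, 9, 11, 13 days — an arithmetic progression with common difference 2.
Next gap: 15 days. 2018-06-05 + 15 days = 2018-06-20.
Next gap: 17 days. 2018-06-20 + 17 days = 2018-07-07.
Next gap: 19 days. 2018-07-07 + 19 days = 2018-07-26.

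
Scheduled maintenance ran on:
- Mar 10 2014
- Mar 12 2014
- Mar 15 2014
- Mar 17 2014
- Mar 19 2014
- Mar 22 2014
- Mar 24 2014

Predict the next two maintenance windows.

Mar 26 2014, Mar 29 2014

The gap pattern 2, 3, 2, 2, 3, 2 repeats every 3 events.
These are the Mondays, Wednesdays and Saturdays of each week.
The following Wednesday is Mar 26 2014.
The following Saturday is Mar 29 2014.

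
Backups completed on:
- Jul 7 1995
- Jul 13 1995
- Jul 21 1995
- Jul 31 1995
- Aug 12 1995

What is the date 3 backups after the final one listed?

Sep 29 1995

The spacing grows by 2 each time: 6, 8, 10, 12 days.
Next gap: 14 days. Aug 12 1995 + 14 days = Aug 26 1995.
Next gap: 16 days. Aug 26 1995 + 16 days = Sep 11 1995.
Next gap: 18 days. Sep 11 1995 + 18 days = Sep 29 1995.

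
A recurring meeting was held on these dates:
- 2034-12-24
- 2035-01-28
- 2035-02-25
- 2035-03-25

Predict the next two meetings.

2035-04-22, 2035-05-27

Gaps: 35, 28, 28 days — a mix of 28 and 35. Every date is a Sunday.
Each is the 4th Sunday of its month.
April 2035 — 4th Sunday is 2035-04-22.
4th Sunday of May 2035: 2035-05-27.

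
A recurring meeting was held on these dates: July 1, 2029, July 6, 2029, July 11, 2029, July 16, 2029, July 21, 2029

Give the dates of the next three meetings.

July 26, 2029; July 31, 2029; August 5, 2029

The spacing is 5, 5, 5, 5 days — always 5 days.
July 21, 2029 + 5 days = July 26, 2029.
July 26, 2029 + 5 days = July 31, 2029.
July 31, 2029 + 5 days = August 5, 2029.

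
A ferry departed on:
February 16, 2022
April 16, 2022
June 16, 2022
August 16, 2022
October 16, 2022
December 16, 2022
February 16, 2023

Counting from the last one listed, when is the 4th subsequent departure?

October 16, 2023

Gaps: 59, 61, 61, 61, 61, 62 days — not constant. Every event is on the 16th of the month.
Pattern: the 16th of every 2 months.
Next: April 2023 → April 16, 2023.
June 2023: June 16, 2023.
August 2023: August 16, 2023.
Next: October 2023 → October 16, 2023.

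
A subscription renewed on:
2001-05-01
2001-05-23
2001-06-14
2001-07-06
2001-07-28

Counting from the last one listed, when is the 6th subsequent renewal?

2001-12-07

Gaps between consecutive events: 22, 22, 22, 22 days — a constant 22-day interval.
2001-07-28 + 22 days = 2001-08-19.
2001-08-19 + 22 days = 2001-09-10.
2001-09-10 + 22 days = 2001-10-02.
2001-10-02 + 22 days = 2001-10-24.
2001-10-24 + 22 days = 2001-11-15.
2001-11-15 + 22 days = 2001-12-07.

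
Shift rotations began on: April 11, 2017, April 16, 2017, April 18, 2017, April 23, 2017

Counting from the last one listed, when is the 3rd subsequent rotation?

May 2, 2017

Every event lands on a Tuesday or Sunday (gaps cycle 5, 2, 5).
So the schedule is: every Tuesday and Sunday.
Next Tuesday: April 25, 2017.
The following Sunday is April 30, 2017.
The following Tuesday is May 2, 2017.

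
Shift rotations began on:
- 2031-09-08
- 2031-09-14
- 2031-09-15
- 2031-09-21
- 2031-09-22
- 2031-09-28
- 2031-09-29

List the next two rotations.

The gap pattern 6, 1, 6, 1, 6, 1 repeats every 2 events.
These are the Mondays and Sundays of each week.
The following Sunday is 2031-10-05.
The following Monday is 2031-10-06.

2031-10-05, 2031-10-06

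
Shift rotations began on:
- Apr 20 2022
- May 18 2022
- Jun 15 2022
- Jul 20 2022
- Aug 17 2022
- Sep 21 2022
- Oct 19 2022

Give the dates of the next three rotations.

These are Wednesdays at 28- or 35-day spacing (28, 28, 35, 28, 35, 28).
The pattern: 3rd Wednesday of the month.
November 2022 — 3rd Wednesday is Nov 16 2022.
3rd Wednesday of December 2022: Dec 21 2022.
3rd Wednesday of January 2023: Jan 18 2023.

Nov 16 2022, Dec 21 2022, Jan 18 2023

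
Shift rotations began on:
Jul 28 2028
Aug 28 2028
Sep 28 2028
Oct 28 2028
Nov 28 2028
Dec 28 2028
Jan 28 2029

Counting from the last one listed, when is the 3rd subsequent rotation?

The day-of-month is always 28 (31, 31, 30, 31, 30, 31 days between events).
So this recurs on the 28th of each month.
February 2029: Feb 28 2029.
March 2029: Mar 28 2029.
April 2029: Apr 28 2029.

Apr 28 2029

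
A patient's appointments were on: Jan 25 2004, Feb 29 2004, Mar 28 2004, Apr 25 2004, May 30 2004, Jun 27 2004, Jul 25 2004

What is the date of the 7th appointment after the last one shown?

Every date is a Sunday; gaps 35, 28, 28, 35, 28, 28 days.
Each is the last Sunday of its month (at least one falls on the 29th or later, ruling out '4th Sunday').
August 2004 ends with Sunday Aug 29 2004.
Last Sunday of September 2004: Sep 26 2004.
Last Sunday of October 2004: Oct 31 2004.
November 2004 ends with Sunday Nov 28 2004.
Last Sunday of December 2004: Dec 26 2004.
Last Sunday of January 2005: Jan 30 2005.
February 2005 ends with Sunday Feb 27 2005.

Feb 27 2005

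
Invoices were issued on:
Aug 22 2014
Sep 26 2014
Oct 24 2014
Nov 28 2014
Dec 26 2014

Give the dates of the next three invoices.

Jan 23 2015, Feb 27 2015, Mar 27 2015

These are Fridays at 28- or 35-day spacing (35, 28, 35, 28).
The pattern: 4th Friday of the month.
January 2015 — 4th Friday is Jan 23 2015.
4th Friday of February 2015: Feb 27 2015.
March 2015 — 4th Friday is Mar 27 2015.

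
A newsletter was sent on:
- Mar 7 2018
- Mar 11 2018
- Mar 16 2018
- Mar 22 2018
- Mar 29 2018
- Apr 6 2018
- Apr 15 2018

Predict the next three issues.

The spacing grows by 1 each time: 4, 5, 6, 7, 8, 9 days.
Next gap: 10 days. Apr 15 2018 + 10 days = Apr 25 2018.
Next gap: 11 days. Apr 25 2018 + 11 days = May 6 2018.
Next gap: 12 days. May 6 2018 + 12 days = May 18 2018.

Apr 25 2018, May 6 2018, May 18 2018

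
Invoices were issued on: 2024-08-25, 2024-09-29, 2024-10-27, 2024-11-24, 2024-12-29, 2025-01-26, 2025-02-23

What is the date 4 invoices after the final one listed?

2025-06-29

These are Sundays with 35, 28, 28, 35, 28, 28-day gaps.
Each is the final Sunday of its month — 2024-09-29 is past the 28th, so '4th Sunday' doesn't fit.
March 2025 ends with Sunday 2025-03-30.
Last Sunday of April 2025: 2025-04-27.
Last Sunday of May 2025: 2025-05-25.
June 2025 ends with Sunday 2025-06-29.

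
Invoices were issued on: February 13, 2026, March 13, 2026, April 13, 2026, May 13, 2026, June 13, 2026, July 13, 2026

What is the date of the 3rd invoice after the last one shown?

The day-of-month is always 13 (28, 31, 30, 31, 30 days between events).
So this recurs on the 13th of each month.
August 2026: August 13, 2026.
September 2026: September 13, 2026.
October 2026: October 13, 2026.

October 13, 2026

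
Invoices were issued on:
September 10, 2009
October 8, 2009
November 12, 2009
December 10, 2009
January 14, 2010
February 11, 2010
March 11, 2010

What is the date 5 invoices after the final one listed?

August 12, 2010

Gaps: 28, 35, 28, 35, 28, 28 days — a mix of 28 and 35. Every date is a Thursday.
Each is the 2nd Thursday of its month.
2nd Thursday of April 2010: April 8, 2010.
May 2010 — 2nd Thursday is May 13, 2010.
June 2010 — 2nd Thursday is June 10, 2010.
July 2010 — 2nd Thursday is July 8, 2010.
August 2010 — 2nd Thursday is August 12, 2010.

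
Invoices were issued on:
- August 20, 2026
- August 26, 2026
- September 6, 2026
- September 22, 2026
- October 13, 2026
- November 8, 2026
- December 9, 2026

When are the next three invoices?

January 14, 2027; February 24, 2027; April 11, 2027

The spacing grows by 5 each time: 6, 11, 16, 21, 26, 31 days.
Next gap: 36 days. December 9, 2026 + 36 days = January 14, 2027.
Next gap: 41 days. January 14, 2027 + 41 days = February 24, 2027.
Next gap: 46 days. February 24, 2027 + 46 days = April 11, 2027.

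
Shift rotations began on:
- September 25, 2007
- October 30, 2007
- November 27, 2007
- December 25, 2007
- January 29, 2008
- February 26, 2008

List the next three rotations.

March 25, 2008; April 29, 2008; May 27, 2008

Every date is a Tuesday; gaps 35, 28, 28, 35, 28 days.
Each is the last Tuesday of its month (at least one falls on the 29th or later, ruling out '4th Tuesday').
March 2008 ends with Tuesday March 25, 2008.
April 2008 ends with Tuesday April 29, 2008.
Last Tuesday of May 2008: May 27, 2008.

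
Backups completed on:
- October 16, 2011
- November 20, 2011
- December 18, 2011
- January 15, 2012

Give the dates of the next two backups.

February 19, 2012; March 18, 2012

Gaps: 35, 28, 28 days — a mix of 28 and 35. Every date is a Sunday.
Each is the 3rd Sunday of its month.
3rd Sunday of February 2012: February 19, 2012.
March 2012 — 3rd Sunday is March 18, 2012.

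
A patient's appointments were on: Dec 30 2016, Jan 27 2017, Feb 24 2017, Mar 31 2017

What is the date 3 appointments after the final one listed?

Jun 30 2017

These are Fridays with 28, 28, 35-day gaps.
Each is the final Friday of its month — Dec 30 2016 is past the 28th, so '4th Friday' doesn't fit.
Last Friday of April 2017: Apr 28 2017.
May 2017 ends with Friday May 26 2017.
June 2017 ends with Friday Jun 30 2017.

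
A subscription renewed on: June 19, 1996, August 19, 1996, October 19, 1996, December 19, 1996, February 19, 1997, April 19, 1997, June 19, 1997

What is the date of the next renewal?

August 19, 1997

The day-of-month is always 19 (61, 61, 61, 62, 59, 61 days between events).
So this recurs on the 19th of every 2 months.
August 1997: August 19, 1997.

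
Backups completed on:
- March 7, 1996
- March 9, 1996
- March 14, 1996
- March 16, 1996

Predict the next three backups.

March 21, 1996; March 23, 1996; March 28, 1996

Every event lands on a Thursday or Saturday (gaps cycle 2, 5, 2).
So the schedule is: every Thursday and Saturday.
The following Thursday is March 21, 1996.
The following Saturday is March 23, 1996.
Next Thursday: March 28, 1996.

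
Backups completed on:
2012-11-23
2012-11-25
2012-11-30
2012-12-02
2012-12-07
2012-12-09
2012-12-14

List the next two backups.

Gaps: 2, 5, 2, 5, 2, 5 days — not constant, but cyclic with period 2.
The events fall on every Friday and Sunday.
The following Sunday is 2012-12-16.
The following Friday is 2012-12-21.

2012-12-16, 2012-12-21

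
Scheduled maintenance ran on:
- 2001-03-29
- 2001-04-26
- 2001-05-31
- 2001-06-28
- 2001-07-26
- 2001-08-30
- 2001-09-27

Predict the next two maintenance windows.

2001-10-25, 2001-11-29

These are Thursdays with 28, 35, 28, 28, 35, 28-day gaps.
Each is the final Thursday of its month — 2001-03-29 is past the 28th, so '4th Thursday' doesn't fit.
Last Thursday of October 2001: 2001-10-25.
Last Thursday of November 2001: 2001-11-29.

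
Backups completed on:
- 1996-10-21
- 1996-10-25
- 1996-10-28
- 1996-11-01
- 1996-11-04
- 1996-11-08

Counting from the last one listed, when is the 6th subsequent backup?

Gaps: 4, 3, 4, 3, 4 days — not constant, but cyclic with period 2.
The events fall on every Monday and Friday.
The following Monday is 1996-11-11.
The following Friday is 1996-11-15.
Next Monday: 1996-11-18.
The following Friday is 1996-11-22.
Next Monday: 1996-11-25.
Next Friday: 1996-11-29.

1996-11-29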